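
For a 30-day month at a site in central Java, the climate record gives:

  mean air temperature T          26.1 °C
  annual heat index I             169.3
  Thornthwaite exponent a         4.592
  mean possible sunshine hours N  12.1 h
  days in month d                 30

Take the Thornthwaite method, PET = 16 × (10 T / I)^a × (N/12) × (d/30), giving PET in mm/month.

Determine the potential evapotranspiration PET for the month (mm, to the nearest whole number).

10T/I = 10 × 26.1 / 169.3 = 1.5416
(10T/I)^a = 1.5416^4.592 = 7.2974
Uncorrected PET = 16 × 7.2974 = 116.758 mm
Correction = (N/12)(d/30) = (12.1/12)(30/30) = 1.0083
PET = 116.758 × 1.0083 = 117.727 mm/month

118 mm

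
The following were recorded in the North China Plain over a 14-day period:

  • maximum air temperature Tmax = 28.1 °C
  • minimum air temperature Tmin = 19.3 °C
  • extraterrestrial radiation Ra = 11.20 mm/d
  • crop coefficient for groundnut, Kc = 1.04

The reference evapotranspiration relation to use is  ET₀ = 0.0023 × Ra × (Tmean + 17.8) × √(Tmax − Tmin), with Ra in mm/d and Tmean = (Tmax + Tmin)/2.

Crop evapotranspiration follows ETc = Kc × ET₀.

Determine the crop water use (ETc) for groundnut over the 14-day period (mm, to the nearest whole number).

Tmean = (28.1 + 19.3)/2 = 23.70 °C
ET₀ = 0.0023 × 11.20 × (23.70 + 17.8) × √8.8 = 0.0023 × 11.20 × 41.50 × 2.9665 = 3.1713 mm/d
ETc = Kc × ET₀ = 1.04 × 3.1713 = 3.2982 mm/d
Over 14 days: 3.2982 × 14 = 46.175 mm

46 mm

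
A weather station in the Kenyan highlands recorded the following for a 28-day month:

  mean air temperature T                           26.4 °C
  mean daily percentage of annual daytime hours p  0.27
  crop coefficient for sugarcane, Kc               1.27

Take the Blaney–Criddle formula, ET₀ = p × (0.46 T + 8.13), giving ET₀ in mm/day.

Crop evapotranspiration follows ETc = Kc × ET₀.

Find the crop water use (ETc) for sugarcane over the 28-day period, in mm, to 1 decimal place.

194.7 mm

ET₀ = 0.27 × (0.46 × 26.4 + 8.13) = 0.27 × 20.274 = 5.4740 mm/d
ETc = Kc × ET₀ = 1.27 × 5.4740 = 6.9520 mm/d
Over 28 days: 6.9520 × 28 = 194.656 mm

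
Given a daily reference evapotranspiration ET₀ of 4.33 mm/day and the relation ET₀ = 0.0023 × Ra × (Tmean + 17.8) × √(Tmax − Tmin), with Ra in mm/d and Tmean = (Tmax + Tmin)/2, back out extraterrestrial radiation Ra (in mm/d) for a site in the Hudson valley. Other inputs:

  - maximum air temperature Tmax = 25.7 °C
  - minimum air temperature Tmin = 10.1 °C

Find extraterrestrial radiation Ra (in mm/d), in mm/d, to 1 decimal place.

Tmean = 17.90 °C; √ΔT = 3.9497
Ra = ET₀ / [0.0023 × (Tmean+17.8) × √ΔT] = 4.33 / (0.0023 × 35.70 × 3.9497) = 13.351 mm/d

13.4 mm/d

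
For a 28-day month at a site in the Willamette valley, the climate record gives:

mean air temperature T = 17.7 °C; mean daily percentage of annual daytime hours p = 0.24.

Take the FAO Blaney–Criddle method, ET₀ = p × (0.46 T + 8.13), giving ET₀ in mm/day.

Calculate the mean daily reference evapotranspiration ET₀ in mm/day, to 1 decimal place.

ET₀ = 0.24 × (0.46 × 17.7 + 8.13) = 0.24 × 16.272 = 3.9053 mm/d

3.9 mm/day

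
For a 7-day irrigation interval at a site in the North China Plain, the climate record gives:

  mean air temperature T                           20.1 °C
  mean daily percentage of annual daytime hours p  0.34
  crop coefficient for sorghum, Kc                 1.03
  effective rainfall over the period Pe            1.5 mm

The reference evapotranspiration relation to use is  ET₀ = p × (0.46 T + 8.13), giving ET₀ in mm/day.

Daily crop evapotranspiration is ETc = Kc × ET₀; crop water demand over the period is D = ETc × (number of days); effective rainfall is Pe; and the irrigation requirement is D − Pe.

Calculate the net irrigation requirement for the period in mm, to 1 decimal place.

41.1 mm

ET₀ = 0.34 × (0.46 × 20.1 + 8.13) = 0.34 × 17.376 = 5.9078 mm/d
ETc = Kc × ET₀ = 1.03 × 5.9078 = 6.0850 mm/d
Crop demand D = ETc × 7 d = 6.0850 × 7 = 42.595 mm
D − Pe = 42.595 − 1.5 = 41.095 mm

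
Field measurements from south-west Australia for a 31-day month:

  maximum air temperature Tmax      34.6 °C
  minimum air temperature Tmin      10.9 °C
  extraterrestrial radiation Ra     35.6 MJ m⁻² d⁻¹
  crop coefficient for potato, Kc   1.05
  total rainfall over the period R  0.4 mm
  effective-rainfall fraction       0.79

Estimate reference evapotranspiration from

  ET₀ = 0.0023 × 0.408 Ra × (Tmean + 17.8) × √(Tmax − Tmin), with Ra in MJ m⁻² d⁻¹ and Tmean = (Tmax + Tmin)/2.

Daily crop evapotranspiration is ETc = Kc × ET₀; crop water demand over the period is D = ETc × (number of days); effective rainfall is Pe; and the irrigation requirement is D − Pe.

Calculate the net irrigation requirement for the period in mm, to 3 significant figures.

Tmean = (34.6 + 10.9)/2 = 22.75 °C
0.408 Ra = 0.408 × 35.6 = 14.5248 mm/d equivalent
ET₀ = 0.0023 × 14.5248 × (22.75 + 17.8) × √23.7 = 0.0023 × 14.5248 × 40.55 × 4.8683 = 6.5949 mm/d
ETc = Kc × ET₀ = 1.05 × 6.5949 = 6.9246 mm/d
Crop demand D = ETc × 31 d = 6.9246 × 31 = 214.663 mm
Pe = 0.79 × 0.4 = 0.316 mm
D − Pe = 214.663 − 0.316 = 214.347 mm

214 mm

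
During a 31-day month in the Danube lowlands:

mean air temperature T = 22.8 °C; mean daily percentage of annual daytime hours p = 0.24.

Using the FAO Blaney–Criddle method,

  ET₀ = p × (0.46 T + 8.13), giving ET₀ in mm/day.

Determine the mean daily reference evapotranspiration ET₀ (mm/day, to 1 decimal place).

4.5 mm/day

ET₀ = 0.24 × (0.46 × 22.8 + 8.13) = 0.24 × 18.618 = 4.4683 mm/d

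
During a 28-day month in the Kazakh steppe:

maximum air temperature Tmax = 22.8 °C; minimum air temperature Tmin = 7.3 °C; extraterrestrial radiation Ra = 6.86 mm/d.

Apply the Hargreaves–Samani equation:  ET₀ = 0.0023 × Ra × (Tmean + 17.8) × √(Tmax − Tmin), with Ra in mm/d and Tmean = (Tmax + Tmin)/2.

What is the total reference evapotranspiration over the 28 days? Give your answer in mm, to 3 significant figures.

Tmean = (22.8 + 7.3)/2 = 15.05 °C
ET₀ = 0.0023 × 6.86 × (15.05 + 17.8) × √15.5 = 0.0023 × 6.86 × 32.85 × 3.9370 = 2.0406 mm/d
Over 28 days: 2.0406 × 28 = 57.137 mm

57.1 mm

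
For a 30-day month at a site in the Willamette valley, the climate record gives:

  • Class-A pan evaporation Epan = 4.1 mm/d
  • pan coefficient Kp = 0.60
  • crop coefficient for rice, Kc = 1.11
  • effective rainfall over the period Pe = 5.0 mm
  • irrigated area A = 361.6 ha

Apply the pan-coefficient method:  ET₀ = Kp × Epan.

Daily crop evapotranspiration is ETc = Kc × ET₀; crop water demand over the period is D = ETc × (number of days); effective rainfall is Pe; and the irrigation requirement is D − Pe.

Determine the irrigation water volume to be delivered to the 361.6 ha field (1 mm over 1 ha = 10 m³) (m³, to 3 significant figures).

278000 m³

ET₀ = 0.60 × 4.1 = 2.4600 mm/d
ETc = Kc × ET₀ = 1.11 × 2.4600 = 2.7306 mm/d
Crop demand D = ETc × 30 d = 2.7306 × 30 = 81.918 mm
D − Pe = 81.918 − 5.0 = 76.918 mm
Volume = 76.918 mm × 361.6 ha × 10 = 278135.5 m³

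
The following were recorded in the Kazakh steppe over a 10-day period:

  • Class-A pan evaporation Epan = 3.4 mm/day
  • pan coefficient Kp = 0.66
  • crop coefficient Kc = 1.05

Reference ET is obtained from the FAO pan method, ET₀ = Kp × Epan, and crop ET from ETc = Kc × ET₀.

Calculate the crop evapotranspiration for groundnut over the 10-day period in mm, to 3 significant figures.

23.6 mm

ET₀ = 0.66 × 3.4 = 2.2440 mm/d
ETc = Kc × ET₀ = 1.05 × 2.2440 = 2.3562 mm/d
Over 10 days: 2.3562 × 10 = 23.562 mm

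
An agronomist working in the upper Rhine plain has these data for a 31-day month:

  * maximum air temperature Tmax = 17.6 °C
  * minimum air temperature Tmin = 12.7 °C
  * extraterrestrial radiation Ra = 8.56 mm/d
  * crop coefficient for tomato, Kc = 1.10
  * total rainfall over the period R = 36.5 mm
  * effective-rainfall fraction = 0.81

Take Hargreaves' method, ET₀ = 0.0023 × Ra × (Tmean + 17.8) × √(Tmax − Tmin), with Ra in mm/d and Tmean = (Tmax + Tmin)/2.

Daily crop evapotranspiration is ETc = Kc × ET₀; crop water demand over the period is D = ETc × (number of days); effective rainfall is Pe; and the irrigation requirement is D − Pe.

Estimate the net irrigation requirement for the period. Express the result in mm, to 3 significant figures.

Tmean = (17.6 + 12.7)/2 = 15.15 °C
ET₀ = 0.0023 × 8.56 × (15.15 + 17.8) × √4.9 = 0.0023 × 8.56 × 32.95 × 2.2136 = 1.4360 mm/d
ETc = Kc × ET₀ = 1.10 × 1.4360 = 1.5796 mm/d
Crop demand D = ETc × 31 d = 1.5796 × 31 = 48.968 mm
Pe = 0.81 × 36.5 = 29.565 mm
D − Pe = 48.968 − 29.565 = 19.403 mm

19.4 mm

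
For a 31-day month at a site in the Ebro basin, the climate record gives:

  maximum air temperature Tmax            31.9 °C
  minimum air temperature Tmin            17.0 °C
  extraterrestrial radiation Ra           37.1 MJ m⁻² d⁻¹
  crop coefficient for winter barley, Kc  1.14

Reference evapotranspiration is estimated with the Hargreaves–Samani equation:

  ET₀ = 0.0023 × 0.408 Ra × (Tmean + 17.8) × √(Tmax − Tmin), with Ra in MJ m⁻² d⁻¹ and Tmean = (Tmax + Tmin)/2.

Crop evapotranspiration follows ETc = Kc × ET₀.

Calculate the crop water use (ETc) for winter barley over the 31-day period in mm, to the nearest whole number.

201 mm

Tmean = (31.9 + 17.0)/2 = 24.45 °C
0.408 Ra = 0.408 × 37.1 = 15.1368 mm/d equivalent
ET₀ = 0.0023 × 15.1368 × (24.45 + 17.8) × √14.9 = 0.0023 × 15.1368 × 42.25 × 3.8601 = 5.6779 mm/d
ETc = Kc × ET₀ = 1.14 × 5.6779 = 6.4728 mm/d
Over 31 days: 6.4728 × 31 = 200.657 mm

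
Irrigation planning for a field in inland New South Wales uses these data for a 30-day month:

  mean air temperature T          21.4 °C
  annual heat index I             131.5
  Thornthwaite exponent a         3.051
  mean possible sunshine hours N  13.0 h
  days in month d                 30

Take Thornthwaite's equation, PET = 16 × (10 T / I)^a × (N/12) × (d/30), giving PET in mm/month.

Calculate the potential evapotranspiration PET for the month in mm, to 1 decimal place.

76.6 mm

10T/I = 10 × 21.4 / 131.5 = 1.6274
(10T/I)^a = 1.6274^3.051 = 4.4184
Uncorrected PET = 16 × 4.4184 = 70.694 mm
Correction = (N/12)(d/30) = (13.0/12)(30/30) = 1.0833
PET = 70.694 × 1.0833 = 76.583 mm/month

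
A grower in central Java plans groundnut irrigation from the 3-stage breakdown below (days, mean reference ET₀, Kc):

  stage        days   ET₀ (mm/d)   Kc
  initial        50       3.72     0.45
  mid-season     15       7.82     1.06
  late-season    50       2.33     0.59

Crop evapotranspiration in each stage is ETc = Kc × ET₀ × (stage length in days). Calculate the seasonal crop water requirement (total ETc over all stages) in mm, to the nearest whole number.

initial: 0.45 × 3.72 × 50 = 83.70 mm
mid-season: 1.06 × 7.82 × 15 = 124.34 mm
late-season: 0.59 × 2.33 × 50 = 68.74 mm
Seasonal total = 276.78 mm

277 mm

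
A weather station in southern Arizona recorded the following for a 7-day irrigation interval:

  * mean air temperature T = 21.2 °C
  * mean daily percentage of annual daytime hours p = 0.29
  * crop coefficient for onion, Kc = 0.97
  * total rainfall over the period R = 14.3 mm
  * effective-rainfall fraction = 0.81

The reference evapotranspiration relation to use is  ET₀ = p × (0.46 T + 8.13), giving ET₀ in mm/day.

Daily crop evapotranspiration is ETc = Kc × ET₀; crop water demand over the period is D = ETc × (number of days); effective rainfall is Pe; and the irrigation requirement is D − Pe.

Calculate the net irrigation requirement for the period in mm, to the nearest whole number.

ET₀ = 0.29 × (0.46 × 21.2 + 8.13) = 0.29 × 17.882 = 5.1858 mm/d
ETc = Kc × ET₀ = 0.97 × 5.1858 = 5.0302 mm/d
Crop demand D = ETc × 7 d = 5.0302 × 7 = 35.211 mm
Pe = 0.81 × 14.3 = 11.583 mm
D − Pe = 35.211 − 11.583 = 23.628 mm

24 mm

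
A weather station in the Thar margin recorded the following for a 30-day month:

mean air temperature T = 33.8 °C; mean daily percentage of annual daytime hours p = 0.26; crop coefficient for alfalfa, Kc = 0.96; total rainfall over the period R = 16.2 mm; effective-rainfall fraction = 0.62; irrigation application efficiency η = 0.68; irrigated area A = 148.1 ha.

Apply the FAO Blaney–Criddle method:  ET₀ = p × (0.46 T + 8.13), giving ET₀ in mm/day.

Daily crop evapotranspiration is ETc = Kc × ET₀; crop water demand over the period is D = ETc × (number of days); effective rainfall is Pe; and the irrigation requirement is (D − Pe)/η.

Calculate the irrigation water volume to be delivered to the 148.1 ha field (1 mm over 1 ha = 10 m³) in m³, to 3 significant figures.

364000 m³

ET₀ = 0.26 × (0.46 × 33.8 + 8.13) = 0.26 × 23.678 = 6.1563 mm/d
ETc = Kc × ET₀ = 0.96 × 6.1563 = 5.9100 mm/d
Crop demand D = ETc × 30 d = 5.9100 × 30 = 177.300 mm
Pe = 0.62 × 16.2 = 10.044 mm
D − Pe = 177.300 − 10.044 = 167.256 mm
Gross irrigation = 167.256 / 0.68 = 245.965 mm
Volume = 245.965 mm × 148.1 ha × 10 = 364274.2 m³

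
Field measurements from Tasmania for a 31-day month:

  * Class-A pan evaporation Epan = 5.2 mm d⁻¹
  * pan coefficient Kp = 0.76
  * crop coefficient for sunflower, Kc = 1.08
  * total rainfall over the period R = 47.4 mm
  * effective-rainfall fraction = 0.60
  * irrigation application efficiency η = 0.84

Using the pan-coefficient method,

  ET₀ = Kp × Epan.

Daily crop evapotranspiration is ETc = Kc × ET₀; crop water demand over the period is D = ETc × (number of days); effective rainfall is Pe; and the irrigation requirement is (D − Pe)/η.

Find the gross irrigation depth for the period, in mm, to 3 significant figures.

ET₀ = 0.76 × 5.2 = 3.9520 mm/d
ETc = Kc × ET₀ = 1.08 × 3.9520 = 4.2682 mm/d
Crop demand D = ETc × 31 d = 4.2682 × 31 = 132.314 mm
Pe = 0.60 × 47.4 = 28.440 mm
D − Pe = 132.314 − 28.440 = 103.874 mm
Gross irrigation = 103.874 / 0.84 = 123.660 mm

124 mm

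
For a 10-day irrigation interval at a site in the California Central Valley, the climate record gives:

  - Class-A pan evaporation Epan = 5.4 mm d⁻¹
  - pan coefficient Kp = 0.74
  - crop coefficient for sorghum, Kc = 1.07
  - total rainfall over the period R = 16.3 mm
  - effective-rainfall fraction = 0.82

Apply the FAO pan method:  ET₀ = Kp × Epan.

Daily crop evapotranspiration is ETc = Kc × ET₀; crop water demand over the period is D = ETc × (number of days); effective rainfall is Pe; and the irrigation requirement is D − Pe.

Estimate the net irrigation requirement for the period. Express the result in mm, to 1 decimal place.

ET₀ = 0.74 × 5.4 = 3.9960 mm/d
ETc = Kc × ET₀ = 1.07 × 3.9960 = 4.2757 mm/d
Crop demand D = ETc × 10 d = 4.2757 × 10 = 42.757 mm
Pe = 0.82 × 16.3 = 13.366 mm
D − Pe = 42.757 − 13.366 = 29.391 mm

29.4 mm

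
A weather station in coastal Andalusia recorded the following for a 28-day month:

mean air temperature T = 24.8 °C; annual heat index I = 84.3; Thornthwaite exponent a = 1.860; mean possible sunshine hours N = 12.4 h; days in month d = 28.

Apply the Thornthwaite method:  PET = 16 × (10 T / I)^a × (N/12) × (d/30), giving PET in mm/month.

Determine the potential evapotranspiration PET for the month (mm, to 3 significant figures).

115 mm

10T/I = 10 × 24.8 / 84.3 = 2.9419
(10T/I)^a = 2.9419^1.860 = 7.4413
Uncorrected PET = 16 × 7.4413 = 119.061 mm
Correction = (N/12)(d/30) = (12.4/12)(28/30) = 0.9644
PET = 119.061 × 0.9644 = 114.822 mm/month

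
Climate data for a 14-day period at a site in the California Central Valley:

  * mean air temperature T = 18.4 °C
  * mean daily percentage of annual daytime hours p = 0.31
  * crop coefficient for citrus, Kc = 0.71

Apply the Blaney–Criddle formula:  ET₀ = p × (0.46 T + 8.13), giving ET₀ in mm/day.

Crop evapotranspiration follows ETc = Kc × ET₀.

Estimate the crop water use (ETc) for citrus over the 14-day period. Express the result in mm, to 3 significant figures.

51.1 mm

ET₀ = 0.31 × (0.46 × 18.4 + 8.13) = 0.31 × 16.594 = 5.1441 mm/d
ETc = Kc × ET₀ = 0.71 × 5.1441 = 3.6523 mm/d
Over 14 days: 3.6523 × 14 = 51.132 mm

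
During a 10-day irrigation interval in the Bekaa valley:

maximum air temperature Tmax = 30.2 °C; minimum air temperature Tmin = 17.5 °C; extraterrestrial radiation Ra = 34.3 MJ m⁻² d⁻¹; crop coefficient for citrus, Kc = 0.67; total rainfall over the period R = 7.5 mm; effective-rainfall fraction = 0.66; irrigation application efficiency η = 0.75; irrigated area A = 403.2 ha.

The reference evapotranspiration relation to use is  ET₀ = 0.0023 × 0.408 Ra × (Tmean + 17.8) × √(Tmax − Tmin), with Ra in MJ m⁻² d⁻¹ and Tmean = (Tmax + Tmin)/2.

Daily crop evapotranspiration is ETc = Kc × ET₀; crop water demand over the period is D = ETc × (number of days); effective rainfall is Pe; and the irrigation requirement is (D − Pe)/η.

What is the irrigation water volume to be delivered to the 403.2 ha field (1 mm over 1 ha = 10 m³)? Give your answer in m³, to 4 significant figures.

145500 m³

Tmean = (30.2 + 17.5)/2 = 23.85 °C
0.408 Ra = 0.408 × 34.3 = 13.9944 mm/d equivalent
ET₀ = 0.0023 × 13.9944 × (23.85 + 17.8) × √12.7 = 0.0023 × 13.9944 × 41.65 × 3.5637 = 4.7775 mm/d
ETc = Kc × ET₀ = 0.67 × 4.7775 = 3.2009 mm/d
Crop demand D = ETc × 10 d = 3.2009 × 10 = 32.009 mm
Pe = 0.66 × 7.5 = 4.950 mm
D − Pe = 32.009 − 4.950 = 27.059 mm
Gross irrigation = 27.059 / 0.75 = 36.079 mm
Volume = 36.079 mm × 403.2 ha × 10 = 145470.5 m³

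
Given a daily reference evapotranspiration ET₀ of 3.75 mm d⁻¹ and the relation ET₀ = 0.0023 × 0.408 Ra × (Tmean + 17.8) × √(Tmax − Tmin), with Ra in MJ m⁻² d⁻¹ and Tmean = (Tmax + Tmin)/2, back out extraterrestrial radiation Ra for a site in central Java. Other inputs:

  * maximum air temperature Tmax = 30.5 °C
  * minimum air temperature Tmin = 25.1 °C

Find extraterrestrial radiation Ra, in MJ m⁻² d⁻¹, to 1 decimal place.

Tmean = (30.5+25.1)/2 = 27.80 °C; ΔT = 5.4
Ra = ET₀ / [0.0023 × 0.408 × (Tmean+17.8) × √ΔT]
   = 3.75 / (0.0023 × 0.408 × 45.60 × 2.3238) = 37.712 MJ m⁻² d⁻¹

37.7 MJ m⁻² d⁻¹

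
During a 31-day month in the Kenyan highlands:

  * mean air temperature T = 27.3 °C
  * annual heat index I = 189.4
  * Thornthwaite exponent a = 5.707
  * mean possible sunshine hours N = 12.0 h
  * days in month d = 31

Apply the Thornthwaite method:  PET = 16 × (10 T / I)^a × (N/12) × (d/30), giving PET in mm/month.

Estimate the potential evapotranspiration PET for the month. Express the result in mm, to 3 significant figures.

10T/I = 10 × 27.3 / 189.4 = 1.4414
(10T/I)^a = 1.4414^5.707 = 8.0572
Uncorrected PET = 16 × 8.0572 = 128.915 mm
Correction = (N/12)(d/30) = (12.0/12)(31/30) = 1.0333
PET = 128.915 × 1.0333 = 133.208 mm/month

133 mm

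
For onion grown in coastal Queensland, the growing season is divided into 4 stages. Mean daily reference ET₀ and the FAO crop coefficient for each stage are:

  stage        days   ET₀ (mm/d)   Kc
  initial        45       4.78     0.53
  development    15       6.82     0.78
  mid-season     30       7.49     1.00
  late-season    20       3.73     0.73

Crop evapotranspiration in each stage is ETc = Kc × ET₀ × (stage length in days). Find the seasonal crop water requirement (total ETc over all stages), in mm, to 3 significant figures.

initial: 0.53 × 4.78 × 45 = 114.00 mm
development: 0.78 × 6.82 × 15 = 79.79 mm
mid-season: 1.00 × 7.49 × 30 = 224.70 mm
late-season: 0.73 × 3.73 × 20 = 54.46 mm
Seasonal total = 472.95 mm

473 mm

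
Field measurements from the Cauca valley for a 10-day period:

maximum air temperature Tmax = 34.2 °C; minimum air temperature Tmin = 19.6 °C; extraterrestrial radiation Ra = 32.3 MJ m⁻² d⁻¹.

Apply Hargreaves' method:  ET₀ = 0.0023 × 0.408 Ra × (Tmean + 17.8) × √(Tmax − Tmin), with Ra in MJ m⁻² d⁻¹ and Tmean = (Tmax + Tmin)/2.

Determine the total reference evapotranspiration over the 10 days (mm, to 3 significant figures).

51.8 mm

Tmean = (34.2 + 19.6)/2 = 26.90 °C
0.408 Ra = 0.408 × 32.3 = 13.1784 mm/d equivalent
ET₀ = 0.0023 × 13.1784 × (26.90 + 17.8) × √14.6 = 0.0023 × 13.1784 × 44.70 × 3.8210 = 5.1770 mm/d
Over 10 days: 5.1770 × 10 = 51.770 mm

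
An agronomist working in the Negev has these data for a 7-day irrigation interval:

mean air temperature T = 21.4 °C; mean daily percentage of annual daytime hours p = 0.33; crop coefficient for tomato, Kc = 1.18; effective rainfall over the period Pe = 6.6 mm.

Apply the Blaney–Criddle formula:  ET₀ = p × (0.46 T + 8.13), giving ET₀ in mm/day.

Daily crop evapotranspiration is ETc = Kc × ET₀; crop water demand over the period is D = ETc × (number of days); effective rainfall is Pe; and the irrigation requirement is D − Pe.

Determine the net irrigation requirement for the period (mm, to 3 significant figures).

42.4 mm

ET₀ = 0.33 × (0.46 × 21.4 + 8.13) = 0.33 × 17.974 = 5.9314 mm/d
ETc = Kc × ET₀ = 1.18 × 5.9314 = 6.9991 mm/d
Crop demand D = ETc × 7 d = 6.9991 × 7 = 48.994 mm
D − Pe = 48.994 − 6.6 = 42.394 mm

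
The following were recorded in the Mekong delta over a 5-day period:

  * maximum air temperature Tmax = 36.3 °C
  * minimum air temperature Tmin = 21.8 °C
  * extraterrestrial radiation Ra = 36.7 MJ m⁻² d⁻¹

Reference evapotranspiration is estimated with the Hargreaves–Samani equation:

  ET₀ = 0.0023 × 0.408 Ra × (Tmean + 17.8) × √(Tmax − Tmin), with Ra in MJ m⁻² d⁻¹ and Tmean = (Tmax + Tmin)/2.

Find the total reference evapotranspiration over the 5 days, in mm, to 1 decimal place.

Tmean = (36.3 + 21.8)/2 = 29.05 °C
0.408 Ra = 0.408 × 36.7 = 14.9736 mm/d equivalent
ET₀ = 0.0023 × 14.9736 × (29.05 + 17.8) × √14.5 = 0.0023 × 14.9736 × 46.85 × 3.8079 = 6.1440 mm/d
Over 5 days: 6.1440 × 5 = 30.720 mm

30.7 mm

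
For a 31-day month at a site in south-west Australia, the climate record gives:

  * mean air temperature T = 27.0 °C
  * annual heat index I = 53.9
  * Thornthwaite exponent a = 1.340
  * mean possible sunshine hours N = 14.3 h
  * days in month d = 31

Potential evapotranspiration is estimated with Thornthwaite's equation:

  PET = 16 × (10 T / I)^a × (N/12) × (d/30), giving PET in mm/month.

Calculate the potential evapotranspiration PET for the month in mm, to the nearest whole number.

171 mm

10T/I = 10 × 27.0 / 53.9 = 5.0093
(10T/I)^a = 5.0093^1.340 = 8.6637
Uncorrected PET = 16 × 8.6637 = 138.619 mm
Correction = (N/12)(d/30) = (14.3/12)(31/30) = 1.2314
PET = 138.619 × 1.2314 = 170.695 mm/month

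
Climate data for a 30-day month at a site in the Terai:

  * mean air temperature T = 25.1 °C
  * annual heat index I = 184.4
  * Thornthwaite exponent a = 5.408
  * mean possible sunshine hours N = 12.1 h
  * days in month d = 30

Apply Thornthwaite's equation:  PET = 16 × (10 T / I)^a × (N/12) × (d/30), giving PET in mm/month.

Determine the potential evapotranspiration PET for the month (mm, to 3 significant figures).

10T/I = 10 × 25.1 / 184.4 = 1.3612
(10T/I)^a = 1.3612^5.408 = 5.2997
Uncorrected PET = 16 × 5.2997 = 84.795 mm
Correction = (N/12)(d/30) = (12.1/12)(30/30) = 1.0083
PET = 84.795 × 1.0083 = 85.499 mm/month

85.5 mm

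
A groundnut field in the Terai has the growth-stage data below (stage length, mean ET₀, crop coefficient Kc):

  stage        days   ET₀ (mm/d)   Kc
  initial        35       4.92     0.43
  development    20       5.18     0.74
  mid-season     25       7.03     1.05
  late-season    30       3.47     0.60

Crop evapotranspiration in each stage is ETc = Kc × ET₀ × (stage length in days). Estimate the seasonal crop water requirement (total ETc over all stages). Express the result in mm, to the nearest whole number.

398 mm

initial: 0.43 × 4.92 × 35 = 74.05 mm
development: 0.74 × 5.18 × 20 = 76.66 mm
mid-season: 1.05 × 7.03 × 25 = 184.54 mm
late-season: 0.60 × 3.47 × 30 = 62.46 mm
Seasonal total = 397.71 mm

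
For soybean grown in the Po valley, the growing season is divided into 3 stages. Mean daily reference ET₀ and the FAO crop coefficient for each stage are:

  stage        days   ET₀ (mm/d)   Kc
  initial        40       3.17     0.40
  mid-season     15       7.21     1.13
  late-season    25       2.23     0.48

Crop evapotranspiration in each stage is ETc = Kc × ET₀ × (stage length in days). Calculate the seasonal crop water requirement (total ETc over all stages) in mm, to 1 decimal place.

initial: 0.40 × 3.17 × 40 = 50.72 mm
mid-season: 1.13 × 7.21 × 15 = 122.21 mm
late-season: 0.48 × 2.23 × 25 = 26.76 mm
Seasonal total = 199.69 mm

199.7 mm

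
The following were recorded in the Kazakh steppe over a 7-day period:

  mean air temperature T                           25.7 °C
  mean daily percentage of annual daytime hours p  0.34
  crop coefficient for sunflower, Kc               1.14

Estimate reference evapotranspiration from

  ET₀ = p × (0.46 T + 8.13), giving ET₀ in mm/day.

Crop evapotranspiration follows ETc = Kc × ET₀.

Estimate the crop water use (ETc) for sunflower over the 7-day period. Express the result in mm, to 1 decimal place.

ET₀ = 0.34 × (0.46 × 25.7 + 8.13) = 0.34 × 19.952 = 6.7837 mm/d
ETc = Kc × ET₀ = 1.14 × 6.7837 = 7.7334 mm/d
Over 7 days: 7.7334 × 7 = 54.134 mm

54.1 mm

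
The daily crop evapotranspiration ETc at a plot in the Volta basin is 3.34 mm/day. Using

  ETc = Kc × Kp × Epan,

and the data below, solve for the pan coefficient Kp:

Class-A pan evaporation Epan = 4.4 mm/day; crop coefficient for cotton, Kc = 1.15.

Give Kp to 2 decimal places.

ETc = Kc × Kp × Epan  ⇒  Kp = ETc / (Kc × Epan)
Kp = 3.34 / (1.15 × 4.4) = 3.34 / 5.060 = 0.6601

0.66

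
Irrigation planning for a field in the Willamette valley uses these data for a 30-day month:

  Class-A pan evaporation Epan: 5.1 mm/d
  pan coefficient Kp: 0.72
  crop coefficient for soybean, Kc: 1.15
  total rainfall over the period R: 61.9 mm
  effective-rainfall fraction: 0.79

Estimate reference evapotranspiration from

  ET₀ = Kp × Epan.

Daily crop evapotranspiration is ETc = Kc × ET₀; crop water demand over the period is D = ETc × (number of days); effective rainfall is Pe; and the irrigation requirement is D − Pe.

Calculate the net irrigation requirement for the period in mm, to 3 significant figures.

ET₀ = 0.72 × 5.1 = 3.6720 mm/d
ETc = Kc × ET₀ = 1.15 × 3.6720 = 4.2228 mm/d
Crop demand D = ETc × 30 d = 4.2228 × 30 = 126.684 mm
Pe = 0.79 × 61.9 = 48.901 mm
D − Pe = 126.684 − 48.901 = 77.783 mm

77.8 mm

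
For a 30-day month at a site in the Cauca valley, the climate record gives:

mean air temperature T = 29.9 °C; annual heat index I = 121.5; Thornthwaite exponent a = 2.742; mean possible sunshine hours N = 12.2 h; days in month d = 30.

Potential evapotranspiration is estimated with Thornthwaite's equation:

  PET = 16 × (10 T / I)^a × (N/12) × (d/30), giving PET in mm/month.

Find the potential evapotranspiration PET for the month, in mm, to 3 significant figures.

192 mm

10T/I = 10 × 29.9 / 121.5 = 2.4609
(10T/I)^a = 2.4609^2.742 = 11.8135
Uncorrected PET = 16 × 11.8135 = 189.016 mm
Correction = (N/12)(d/30) = (12.2/12)(30/30) = 1.0167
PET = 189.016 × 1.0167 = 192.173 mm/month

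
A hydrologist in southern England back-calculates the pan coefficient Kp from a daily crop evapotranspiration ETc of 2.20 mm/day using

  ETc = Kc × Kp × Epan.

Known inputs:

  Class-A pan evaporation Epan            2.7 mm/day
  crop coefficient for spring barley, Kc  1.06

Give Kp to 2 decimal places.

ETc = Kc × Kp × Epan  ⇒  Kp = ETc / (Kc × Epan)
Kp = 2.20 / (1.06 × 2.7) = 2.20 / 2.862 = 0.7687

0.77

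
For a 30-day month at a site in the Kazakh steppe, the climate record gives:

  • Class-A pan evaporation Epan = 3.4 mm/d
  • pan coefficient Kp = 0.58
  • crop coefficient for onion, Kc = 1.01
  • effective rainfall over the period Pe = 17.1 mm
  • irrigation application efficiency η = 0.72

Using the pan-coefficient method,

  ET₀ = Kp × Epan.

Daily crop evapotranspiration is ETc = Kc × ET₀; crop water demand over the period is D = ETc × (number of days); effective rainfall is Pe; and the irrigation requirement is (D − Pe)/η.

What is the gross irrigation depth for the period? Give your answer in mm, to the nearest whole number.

ET₀ = 0.58 × 3.4 = 1.9720 mm/d
ETc = Kc × ET₀ = 1.01 × 1.9720 = 1.9917 mm/d
Crop demand D = ETc × 30 d = 1.9917 × 30 = 59.751 mm
D − Pe = 59.751 − 17.1 = 42.651 mm
Gross irrigation = 42.651 / 0.72 = 59.238 mm

59 mm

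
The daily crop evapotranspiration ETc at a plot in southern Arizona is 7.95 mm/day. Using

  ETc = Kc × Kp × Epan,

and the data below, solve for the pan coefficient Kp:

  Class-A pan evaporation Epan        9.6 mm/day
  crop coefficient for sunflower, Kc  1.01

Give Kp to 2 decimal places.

0.82

ETc = Kc × Kp × Epan  ⇒  Kp = ETc / (Kc × Epan)
Kp = 7.95 / (1.01 × 9.6) = 7.95 / 9.696 = 0.8199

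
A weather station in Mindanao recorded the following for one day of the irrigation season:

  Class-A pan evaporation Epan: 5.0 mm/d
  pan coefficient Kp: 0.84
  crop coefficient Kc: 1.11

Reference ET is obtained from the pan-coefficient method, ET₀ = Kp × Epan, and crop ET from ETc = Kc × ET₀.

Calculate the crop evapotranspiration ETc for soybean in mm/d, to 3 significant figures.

ET₀ = 0.84 × 5.0 = 4.2000 mm/d
ETc = Kc × ET₀ = 1.11 × 4.2000 = 4.6620 mm/d

4.66 mm/d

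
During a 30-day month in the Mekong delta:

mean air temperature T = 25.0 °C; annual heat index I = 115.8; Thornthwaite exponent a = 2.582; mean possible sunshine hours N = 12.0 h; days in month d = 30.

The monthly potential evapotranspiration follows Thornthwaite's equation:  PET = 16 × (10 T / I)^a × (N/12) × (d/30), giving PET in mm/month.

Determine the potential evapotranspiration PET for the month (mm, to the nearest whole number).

117 mm

10T/I = 10 × 25.0 / 115.8 = 2.1589
(10T/I)^a = 2.1589^2.582 = 7.2944
Uncorrected PET = 16 × 7.2944 = 116.710 mm
Correction = (N/12)(d/30) = (12.0/12)(30/30) = 1.0000
PET = 116.710 × 1.0000 = 116.710 mm/month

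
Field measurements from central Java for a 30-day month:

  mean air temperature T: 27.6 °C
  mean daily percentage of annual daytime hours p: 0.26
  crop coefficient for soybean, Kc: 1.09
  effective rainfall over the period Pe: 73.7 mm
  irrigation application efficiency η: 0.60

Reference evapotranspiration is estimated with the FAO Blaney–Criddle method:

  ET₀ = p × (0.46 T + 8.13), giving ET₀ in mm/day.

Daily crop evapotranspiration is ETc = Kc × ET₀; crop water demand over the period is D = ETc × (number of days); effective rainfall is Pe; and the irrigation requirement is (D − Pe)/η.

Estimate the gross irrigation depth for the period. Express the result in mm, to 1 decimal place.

172.3 mm

ET₀ = 0.26 × (0.46 × 27.6 + 8.13) = 0.26 × 20.826 = 5.4148 mm/d
ETc = Kc × ET₀ = 1.09 × 5.4148 = 5.9021 mm/d
Crop demand D = ETc × 30 d = 5.9021 × 30 = 177.063 mm
D − Pe = 177.063 − 73.7 = 103.363 mm
Gross irrigation = 103.363 / 0.60 = 172.272 mm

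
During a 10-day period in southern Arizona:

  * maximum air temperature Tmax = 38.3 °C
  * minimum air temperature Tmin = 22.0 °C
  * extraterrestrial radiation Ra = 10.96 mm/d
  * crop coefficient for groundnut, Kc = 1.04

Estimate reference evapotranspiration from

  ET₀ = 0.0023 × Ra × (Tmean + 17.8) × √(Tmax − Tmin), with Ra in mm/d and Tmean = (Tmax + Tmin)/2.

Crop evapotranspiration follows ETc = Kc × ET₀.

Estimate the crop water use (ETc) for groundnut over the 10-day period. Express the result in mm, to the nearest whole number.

51 mm

Tmean = (38.3 + 22.0)/2 = 30.15 °C
ET₀ = 0.0023 × 10.96 × (30.15 + 17.8) × √16.3 = 0.0023 × 10.96 × 47.95 × 4.0373 = 4.8800 mm/d
ETc = Kc × ET₀ = 1.04 × 4.8800 = 5.0752 mm/d
Over 10 days: 5.0752 × 10 = 50.752 mm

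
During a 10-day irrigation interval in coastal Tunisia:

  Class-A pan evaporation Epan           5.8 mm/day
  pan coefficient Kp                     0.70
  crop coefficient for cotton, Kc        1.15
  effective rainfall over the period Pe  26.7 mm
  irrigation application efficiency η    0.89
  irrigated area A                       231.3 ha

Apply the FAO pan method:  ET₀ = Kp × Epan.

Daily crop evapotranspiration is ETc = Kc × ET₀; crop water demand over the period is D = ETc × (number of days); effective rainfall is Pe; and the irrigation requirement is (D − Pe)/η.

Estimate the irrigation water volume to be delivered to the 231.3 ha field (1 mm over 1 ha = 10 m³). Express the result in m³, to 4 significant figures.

ET₀ = 0.70 × 5.8 = 4.0600 mm/d
ETc = Kc × ET₀ = 1.15 × 4.0600 = 4.6690 mm/d
Crop demand D = ETc × 10 d = 4.6690 × 10 = 46.690 mm
D − Pe = 46.690 − 26.7 = 19.990 mm
Gross irrigation = 19.990 / 0.89 = 22.461 mm
Volume = 22.461 mm × 231.3 ha × 10 = 51952.3 m³

51950 m³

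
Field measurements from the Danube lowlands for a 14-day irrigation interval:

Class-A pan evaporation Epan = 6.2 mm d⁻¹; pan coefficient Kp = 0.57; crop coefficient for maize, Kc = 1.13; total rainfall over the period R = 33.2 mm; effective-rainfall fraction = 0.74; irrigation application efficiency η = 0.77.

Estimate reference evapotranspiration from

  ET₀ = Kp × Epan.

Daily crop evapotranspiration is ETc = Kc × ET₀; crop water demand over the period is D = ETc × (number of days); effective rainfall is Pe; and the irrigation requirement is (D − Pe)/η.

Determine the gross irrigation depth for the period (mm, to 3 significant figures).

ET₀ = 0.57 × 6.2 = 3.5340 mm/d
ETc = Kc × ET₀ = 1.13 × 3.5340 = 3.9934 mm/d
Crop demand D = ETc × 14 d = 3.9934 × 14 = 55.908 mm
Pe = 0.74 × 33.2 = 24.568 mm
D − Pe = 55.908 − 24.568 = 31.340 mm
Gross irrigation = 31.340 / 0.77 = 40.701 mm

40.7 mm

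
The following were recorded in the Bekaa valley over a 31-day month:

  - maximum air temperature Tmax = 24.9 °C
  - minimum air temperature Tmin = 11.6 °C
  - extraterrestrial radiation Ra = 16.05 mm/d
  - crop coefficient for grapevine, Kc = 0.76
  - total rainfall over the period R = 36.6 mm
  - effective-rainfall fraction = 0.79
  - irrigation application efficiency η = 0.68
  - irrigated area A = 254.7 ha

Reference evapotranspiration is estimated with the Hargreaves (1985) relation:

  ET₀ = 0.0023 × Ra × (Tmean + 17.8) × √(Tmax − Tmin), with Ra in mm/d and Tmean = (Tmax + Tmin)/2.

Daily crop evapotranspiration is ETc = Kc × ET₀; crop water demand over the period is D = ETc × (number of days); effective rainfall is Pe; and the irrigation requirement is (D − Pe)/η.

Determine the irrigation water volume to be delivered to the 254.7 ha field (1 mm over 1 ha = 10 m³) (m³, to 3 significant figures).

Tmean = (24.9 + 11.6)/2 = 18.25 °C
ET₀ = 0.0023 × 16.05 × (18.25 + 17.8) × √13.3 = 0.0023 × 16.05 × 36.05 × 3.6469 = 4.8532 mm/d
ETc = Kc × ET₀ = 0.76 × 4.8532 = 3.6884 mm/d
Crop demand D = ETc × 31 d = 3.6884 × 31 = 114.340 mm
Pe = 0.79 × 36.6 = 28.914 mm
D − Pe = 114.340 − 28.914 = 85.426 mm
Gross irrigation = 85.426 / 0.68 = 125.626 mm
Volume = 125.626 mm × 254.7 ha × 10 = 319969.4 m³

320000 m³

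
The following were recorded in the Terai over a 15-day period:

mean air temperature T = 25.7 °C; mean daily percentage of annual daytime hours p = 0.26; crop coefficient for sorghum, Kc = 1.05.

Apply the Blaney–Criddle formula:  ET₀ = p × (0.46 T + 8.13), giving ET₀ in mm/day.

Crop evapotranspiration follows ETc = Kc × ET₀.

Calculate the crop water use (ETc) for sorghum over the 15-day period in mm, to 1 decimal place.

ET₀ = 0.26 × (0.46 × 25.7 + 8.13) = 0.26 × 19.952 = 5.1875 mm/d
ETc = Kc × ET₀ = 1.05 × 5.1875 = 5.4469 mm/d
Over 15 days: 5.4469 × 15 = 81.704 mm

81.7 mm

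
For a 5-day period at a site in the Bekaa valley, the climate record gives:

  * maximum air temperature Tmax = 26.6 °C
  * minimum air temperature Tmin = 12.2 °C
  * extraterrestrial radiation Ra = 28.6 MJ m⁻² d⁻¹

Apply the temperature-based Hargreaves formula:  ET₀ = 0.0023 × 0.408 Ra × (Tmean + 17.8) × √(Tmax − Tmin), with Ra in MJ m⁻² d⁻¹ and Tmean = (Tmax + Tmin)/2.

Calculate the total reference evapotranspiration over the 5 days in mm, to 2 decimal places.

18.94 mm

Tmean = (26.6 + 12.2)/2 = 19.40 °C
0.408 Ra = 0.408 × 28.6 = 11.6688 mm/d equivalent
ET₀ = 0.0023 × 11.6688 × (19.40 + 17.8) × √14.4 = 0.0023 × 11.6688 × 37.20 × 3.7947 = 3.7886 mm/d
Over 5 days: 3.7886 × 5 = 18.943 mm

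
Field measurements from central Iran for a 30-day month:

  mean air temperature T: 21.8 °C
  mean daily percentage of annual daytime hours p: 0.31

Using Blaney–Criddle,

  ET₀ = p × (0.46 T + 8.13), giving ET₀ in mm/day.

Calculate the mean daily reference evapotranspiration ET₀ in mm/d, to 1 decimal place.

5.6 mm/d

ET₀ = 0.31 × (0.46 × 21.8 + 8.13) = 0.31 × 18.158 = 5.6290 mm/d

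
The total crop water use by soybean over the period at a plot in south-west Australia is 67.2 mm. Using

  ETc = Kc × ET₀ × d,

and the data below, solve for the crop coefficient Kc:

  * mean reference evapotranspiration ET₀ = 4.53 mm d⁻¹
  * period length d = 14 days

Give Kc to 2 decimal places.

ETc = Kc × ET₀ × d  ⇒  Kc = ETc / (ET₀ × d)
Kc = 67.2 / (4.53 × 14) = 67.2 / 63.42 = 1.0596

1.06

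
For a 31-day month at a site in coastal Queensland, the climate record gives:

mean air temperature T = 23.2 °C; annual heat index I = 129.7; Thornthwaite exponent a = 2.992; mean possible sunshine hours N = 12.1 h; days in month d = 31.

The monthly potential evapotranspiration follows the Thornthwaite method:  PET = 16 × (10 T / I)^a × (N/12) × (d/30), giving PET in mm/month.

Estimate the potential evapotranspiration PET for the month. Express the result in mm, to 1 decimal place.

95.0 mm

10T/I = 10 × 23.2 / 129.7 = 1.7887
(10T/I)^a = 1.7887^2.992 = 5.6963
Uncorrected PET = 16 × 5.6963 = 91.141 mm
Correction = (N/12)(d/30) = (12.1/12)(31/30) = 1.0419
PET = 91.141 × 1.0419 = 94.960 mm/month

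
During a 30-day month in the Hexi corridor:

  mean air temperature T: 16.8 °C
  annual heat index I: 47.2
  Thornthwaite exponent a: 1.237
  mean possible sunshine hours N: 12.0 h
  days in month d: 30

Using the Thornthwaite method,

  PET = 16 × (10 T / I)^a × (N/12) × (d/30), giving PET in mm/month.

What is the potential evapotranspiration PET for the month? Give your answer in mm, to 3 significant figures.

76.9 mm

10T/I = 10 × 16.8 / 47.2 = 3.5593
(10T/I)^a = 3.5593^1.237 = 4.8088
Uncorrected PET = 16 × 4.8088 = 76.941 mm
Correction = (N/12)(d/30) = (12.0/12)(30/30) = 1.0000
PET = 76.941 × 1.0000 = 76.941 mm/month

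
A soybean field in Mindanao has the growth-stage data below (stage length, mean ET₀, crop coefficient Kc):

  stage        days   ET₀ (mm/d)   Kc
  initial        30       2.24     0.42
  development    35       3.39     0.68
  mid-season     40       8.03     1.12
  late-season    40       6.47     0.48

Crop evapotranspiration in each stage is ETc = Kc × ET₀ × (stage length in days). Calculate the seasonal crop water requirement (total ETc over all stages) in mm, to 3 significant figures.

593 mm

initial: 0.42 × 2.24 × 30 = 28.22 mm
development: 0.68 × 3.39 × 35 = 80.68 mm
mid-season: 1.12 × 8.03 × 40 = 359.74 mm
late-season: 0.48 × 6.47 × 40 = 124.22 mm
Seasonal total = 592.86 mm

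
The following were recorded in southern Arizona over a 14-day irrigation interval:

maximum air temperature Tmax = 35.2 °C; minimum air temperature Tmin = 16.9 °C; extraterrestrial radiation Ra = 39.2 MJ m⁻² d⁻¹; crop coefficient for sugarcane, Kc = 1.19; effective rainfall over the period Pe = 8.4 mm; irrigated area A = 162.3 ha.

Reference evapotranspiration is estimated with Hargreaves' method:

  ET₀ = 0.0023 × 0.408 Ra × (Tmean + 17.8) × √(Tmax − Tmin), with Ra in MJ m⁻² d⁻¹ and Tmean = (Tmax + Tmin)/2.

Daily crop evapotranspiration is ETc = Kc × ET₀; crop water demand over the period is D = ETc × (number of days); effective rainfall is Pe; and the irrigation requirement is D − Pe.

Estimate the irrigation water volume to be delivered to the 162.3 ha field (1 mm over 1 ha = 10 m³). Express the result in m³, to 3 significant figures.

173000 m³

Tmean = (35.2 + 16.9)/2 = 26.05 °C
0.408 Ra = 0.408 × 39.2 = 15.9936 mm/d equivalent
ET₀ = 0.0023 × 15.9936 × (26.05 + 17.8) × √18.3 = 0.0023 × 15.9936 × 43.85 × 4.2778 = 6.9002 mm/d
ETc = Kc × ET₀ = 1.19 × 6.9002 = 8.2112 mm/d
Crop demand D = ETc × 14 d = 8.2112 × 14 = 114.957 mm
D − Pe = 114.957 − 8.4 = 106.557 mm
Volume = 106.557 mm × 162.3 ha × 10 = 172942.0 m³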